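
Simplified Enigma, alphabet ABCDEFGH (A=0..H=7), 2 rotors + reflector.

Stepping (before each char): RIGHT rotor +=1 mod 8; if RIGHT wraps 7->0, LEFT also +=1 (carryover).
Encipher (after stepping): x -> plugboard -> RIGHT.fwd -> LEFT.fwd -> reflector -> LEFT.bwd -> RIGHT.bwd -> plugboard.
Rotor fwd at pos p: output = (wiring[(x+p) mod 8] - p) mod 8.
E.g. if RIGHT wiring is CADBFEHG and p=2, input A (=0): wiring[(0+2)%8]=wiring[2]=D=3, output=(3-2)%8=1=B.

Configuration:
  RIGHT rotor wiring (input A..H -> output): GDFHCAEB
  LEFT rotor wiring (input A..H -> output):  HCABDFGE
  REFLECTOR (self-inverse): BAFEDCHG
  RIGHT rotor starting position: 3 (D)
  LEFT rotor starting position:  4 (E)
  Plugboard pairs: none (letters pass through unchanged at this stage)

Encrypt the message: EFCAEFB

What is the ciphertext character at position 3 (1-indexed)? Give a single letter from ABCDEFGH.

Char 1 ('E'): step: R->4, L=4; E->plug->E->R->C->L->C->refl->F->L'->H->R'->F->plug->F
Char 2 ('F'): step: R->5, L=4; F->plug->F->R->A->L->H->refl->G->L'->F->R'->H->plug->H
Char 3 ('C'): step: R->6, L=4; C->plug->C->R->A->L->H->refl->G->L'->F->R'->D->plug->D

D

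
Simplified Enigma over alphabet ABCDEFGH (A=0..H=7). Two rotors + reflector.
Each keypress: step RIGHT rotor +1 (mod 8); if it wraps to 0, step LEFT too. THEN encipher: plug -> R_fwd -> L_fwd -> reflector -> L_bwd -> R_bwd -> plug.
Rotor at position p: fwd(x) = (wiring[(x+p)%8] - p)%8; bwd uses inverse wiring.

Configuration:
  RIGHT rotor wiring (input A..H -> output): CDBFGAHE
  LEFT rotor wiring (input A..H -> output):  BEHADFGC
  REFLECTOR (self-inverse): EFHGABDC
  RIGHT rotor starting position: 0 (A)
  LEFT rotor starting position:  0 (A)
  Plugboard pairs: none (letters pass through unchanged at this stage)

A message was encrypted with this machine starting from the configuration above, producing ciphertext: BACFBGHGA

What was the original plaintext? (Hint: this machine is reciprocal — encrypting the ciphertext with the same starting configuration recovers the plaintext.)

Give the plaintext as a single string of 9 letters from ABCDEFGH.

Answer: DFGACDAHG

Derivation:
Char 1 ('B'): step: R->1, L=0; B->plug->B->R->A->L->B->refl->F->L'->F->R'->D->plug->D
Char 2 ('A'): step: R->2, L=0; A->plug->A->R->H->L->C->refl->H->L'->C->R'->F->plug->F
Char 3 ('C'): step: R->3, L=0; C->plug->C->R->F->L->F->refl->B->L'->A->R'->G->plug->G
Char 4 ('F'): step: R->4, L=0; F->plug->F->R->H->L->C->refl->H->L'->C->R'->A->plug->A
Char 5 ('B'): step: R->5, L=0; B->plug->B->R->C->L->H->refl->C->L'->H->R'->C->plug->C
Char 6 ('G'): step: R->6, L=0; G->plug->G->R->A->L->B->refl->F->L'->F->R'->D->plug->D
Char 7 ('H'): step: R->7, L=0; H->plug->H->R->A->L->B->refl->F->L'->F->R'->A->plug->A
Char 8 ('G'): step: R->0, L->1 (L advanced); G->plug->G->R->H->L->A->refl->E->L'->E->R'->H->plug->H
Char 9 ('A'): step: R->1, L=1; A->plug->A->R->C->L->H->refl->C->L'->D->R'->G->plug->G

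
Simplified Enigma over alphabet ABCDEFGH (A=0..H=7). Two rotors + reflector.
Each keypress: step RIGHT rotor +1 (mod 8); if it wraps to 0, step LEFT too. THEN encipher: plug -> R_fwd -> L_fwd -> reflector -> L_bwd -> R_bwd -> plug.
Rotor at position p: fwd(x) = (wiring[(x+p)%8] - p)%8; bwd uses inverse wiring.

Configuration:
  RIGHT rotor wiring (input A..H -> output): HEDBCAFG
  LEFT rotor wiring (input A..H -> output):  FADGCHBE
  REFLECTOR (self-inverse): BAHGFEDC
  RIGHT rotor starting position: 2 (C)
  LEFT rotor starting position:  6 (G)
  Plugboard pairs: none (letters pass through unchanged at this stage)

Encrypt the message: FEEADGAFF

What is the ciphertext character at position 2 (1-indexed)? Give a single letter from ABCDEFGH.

Char 1 ('F'): step: R->3, L=6; F->plug->F->R->E->L->F->refl->E->L'->G->R'->A->plug->A
Char 2 ('E'): step: R->4, L=6; E->plug->E->R->D->L->C->refl->H->L'->C->R'->D->plug->D

D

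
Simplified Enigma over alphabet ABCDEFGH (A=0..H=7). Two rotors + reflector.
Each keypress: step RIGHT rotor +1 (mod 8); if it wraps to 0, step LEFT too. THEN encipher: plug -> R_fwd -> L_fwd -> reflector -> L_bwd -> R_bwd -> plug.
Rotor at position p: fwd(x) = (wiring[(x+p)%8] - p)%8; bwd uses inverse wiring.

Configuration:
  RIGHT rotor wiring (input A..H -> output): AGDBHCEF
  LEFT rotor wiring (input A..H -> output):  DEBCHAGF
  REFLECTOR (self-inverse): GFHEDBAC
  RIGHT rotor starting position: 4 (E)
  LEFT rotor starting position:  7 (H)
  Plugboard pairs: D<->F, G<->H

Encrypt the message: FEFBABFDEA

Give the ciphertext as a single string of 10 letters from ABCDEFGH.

Answer: BFBGFEGHCE

Derivation:
Char 1 ('F'): step: R->5, L=7; F->plug->D->R->D->L->C->refl->H->L'->H->R'->B->plug->B
Char 2 ('E'): step: R->6, L=7; E->plug->E->R->F->L->A->refl->G->L'->A->R'->D->plug->F
Char 3 ('F'): step: R->7, L=7; F->plug->D->R->E->L->D->refl->E->L'->B->R'->B->plug->B
Char 4 ('B'): step: R->0, L->0 (L advanced); B->plug->B->R->G->L->G->refl->A->L'->F->R'->H->plug->G
Char 5 ('A'): step: R->1, L=0; A->plug->A->R->F->L->A->refl->G->L'->G->R'->D->plug->F
Char 6 ('B'): step: R->2, L=0; B->plug->B->R->H->L->F->refl->B->L'->C->R'->E->plug->E
Char 7 ('F'): step: R->3, L=0; F->plug->D->R->B->L->E->refl->D->L'->A->R'->H->plug->G
Char 8 ('D'): step: R->4, L=0; D->plug->F->R->C->L->B->refl->F->L'->H->R'->G->plug->H
Char 9 ('E'): step: R->5, L=0; E->plug->E->R->B->L->E->refl->D->L'->A->R'->C->plug->C
Char 10 ('A'): step: R->6, L=0; A->plug->A->R->G->L->G->refl->A->L'->F->R'->E->plug->E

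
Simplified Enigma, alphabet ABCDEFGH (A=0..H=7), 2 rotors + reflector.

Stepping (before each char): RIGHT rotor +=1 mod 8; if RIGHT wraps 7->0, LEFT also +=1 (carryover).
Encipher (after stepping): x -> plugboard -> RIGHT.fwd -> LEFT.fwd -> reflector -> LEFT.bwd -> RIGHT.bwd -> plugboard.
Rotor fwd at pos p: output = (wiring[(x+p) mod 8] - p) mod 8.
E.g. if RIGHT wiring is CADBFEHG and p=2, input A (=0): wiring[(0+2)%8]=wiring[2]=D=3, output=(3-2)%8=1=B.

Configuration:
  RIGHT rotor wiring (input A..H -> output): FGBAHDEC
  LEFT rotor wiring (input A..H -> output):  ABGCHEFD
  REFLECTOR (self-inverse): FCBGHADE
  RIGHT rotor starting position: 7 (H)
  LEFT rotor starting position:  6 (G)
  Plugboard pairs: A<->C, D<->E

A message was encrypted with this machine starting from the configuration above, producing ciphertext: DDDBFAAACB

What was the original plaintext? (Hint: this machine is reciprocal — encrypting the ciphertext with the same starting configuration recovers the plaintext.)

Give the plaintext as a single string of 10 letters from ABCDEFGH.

Answer: GGEDDCBGGE

Derivation:
Char 1 ('D'): step: R->0, L->7 (L advanced); D->plug->E->R->H->L->G->refl->D->L'->E->R'->G->plug->G
Char 2 ('D'): step: R->1, L=7; D->plug->E->R->C->L->C->refl->B->L'->B->R'->G->plug->G
Char 3 ('D'): step: R->2, L=7; D->plug->E->R->C->L->C->refl->B->L'->B->R'->D->plug->E
Char 4 ('B'): step: R->3, L=7; B->plug->B->R->E->L->D->refl->G->L'->H->R'->E->plug->D
Char 5 ('F'): step: R->4, L=7; F->plug->F->R->C->L->C->refl->B->L'->B->R'->E->plug->D
Char 6 ('A'): step: R->5, L=7; A->plug->C->R->F->L->A->refl->F->L'->G->R'->A->plug->C
Char 7 ('A'): step: R->6, L=7; A->plug->C->R->H->L->G->refl->D->L'->E->R'->B->plug->B
Char 8 ('A'): step: R->7, L=7; A->plug->C->R->H->L->G->refl->D->L'->E->R'->G->plug->G
Char 9 ('C'): step: R->0, L->0 (L advanced); C->plug->A->R->F->L->E->refl->H->L'->E->R'->G->plug->G
Char 10 ('B'): step: R->1, L=0; B->plug->B->R->A->L->A->refl->F->L'->G->R'->D->plug->E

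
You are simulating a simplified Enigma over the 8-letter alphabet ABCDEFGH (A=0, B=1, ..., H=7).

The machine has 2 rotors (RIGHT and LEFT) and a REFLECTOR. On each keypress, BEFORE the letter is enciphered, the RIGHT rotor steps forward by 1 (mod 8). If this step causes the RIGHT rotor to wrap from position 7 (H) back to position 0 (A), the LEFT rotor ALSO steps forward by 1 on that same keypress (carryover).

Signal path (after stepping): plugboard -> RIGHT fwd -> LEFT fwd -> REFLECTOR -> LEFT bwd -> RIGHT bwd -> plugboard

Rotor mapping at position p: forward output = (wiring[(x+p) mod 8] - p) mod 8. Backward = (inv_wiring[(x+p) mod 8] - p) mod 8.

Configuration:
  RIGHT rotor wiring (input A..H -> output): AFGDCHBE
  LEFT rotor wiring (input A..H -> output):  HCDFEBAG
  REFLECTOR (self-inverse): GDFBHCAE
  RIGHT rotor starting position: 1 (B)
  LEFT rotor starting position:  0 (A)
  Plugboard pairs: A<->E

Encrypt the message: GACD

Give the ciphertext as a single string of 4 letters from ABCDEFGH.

Answer: AHGF

Derivation:
Char 1 ('G'): step: R->2, L=0; G->plug->G->R->G->L->A->refl->G->L'->H->R'->E->plug->A
Char 2 ('A'): step: R->3, L=0; A->plug->E->R->B->L->C->refl->F->L'->D->R'->H->plug->H
Char 3 ('C'): step: R->4, L=0; C->plug->C->R->F->L->B->refl->D->L'->C->R'->G->plug->G
Char 4 ('D'): step: R->5, L=0; D->plug->D->R->D->L->F->refl->C->L'->B->R'->F->plug->F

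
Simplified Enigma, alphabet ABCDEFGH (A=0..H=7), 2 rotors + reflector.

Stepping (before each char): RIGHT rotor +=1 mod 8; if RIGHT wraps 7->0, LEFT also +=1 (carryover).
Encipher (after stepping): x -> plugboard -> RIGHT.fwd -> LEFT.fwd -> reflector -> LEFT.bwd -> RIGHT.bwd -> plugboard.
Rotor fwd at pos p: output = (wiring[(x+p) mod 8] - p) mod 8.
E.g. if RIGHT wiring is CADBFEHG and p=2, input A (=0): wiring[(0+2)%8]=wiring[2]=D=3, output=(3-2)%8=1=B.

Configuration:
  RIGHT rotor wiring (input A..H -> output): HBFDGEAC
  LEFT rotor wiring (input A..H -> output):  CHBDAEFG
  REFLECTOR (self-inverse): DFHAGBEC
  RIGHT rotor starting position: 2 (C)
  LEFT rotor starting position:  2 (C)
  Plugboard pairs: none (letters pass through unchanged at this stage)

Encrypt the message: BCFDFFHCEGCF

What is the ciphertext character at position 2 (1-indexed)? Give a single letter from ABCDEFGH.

Char 1 ('B'): step: R->3, L=2; B->plug->B->R->D->L->C->refl->H->L'->A->R'->A->plug->A
Char 2 ('C'): step: R->4, L=2; C->plug->C->R->E->L->D->refl->A->L'->G->R'->D->plug->D

D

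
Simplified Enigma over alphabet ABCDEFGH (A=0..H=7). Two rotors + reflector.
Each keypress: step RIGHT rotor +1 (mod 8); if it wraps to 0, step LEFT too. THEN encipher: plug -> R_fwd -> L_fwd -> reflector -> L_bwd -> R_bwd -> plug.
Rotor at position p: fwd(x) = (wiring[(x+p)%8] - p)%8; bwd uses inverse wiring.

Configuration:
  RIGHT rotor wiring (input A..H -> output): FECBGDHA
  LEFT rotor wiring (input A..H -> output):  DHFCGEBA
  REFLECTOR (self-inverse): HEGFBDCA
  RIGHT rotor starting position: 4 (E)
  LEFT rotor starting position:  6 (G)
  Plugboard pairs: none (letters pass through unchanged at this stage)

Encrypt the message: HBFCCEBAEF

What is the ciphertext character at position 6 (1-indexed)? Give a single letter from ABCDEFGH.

Char 1 ('H'): step: R->5, L=6; H->plug->H->R->B->L->C->refl->G->L'->H->R'->E->plug->E
Char 2 ('B'): step: R->6, L=6; B->plug->B->R->C->L->F->refl->D->L'->A->R'->G->plug->G
Char 3 ('F'): step: R->7, L=6; F->plug->F->R->H->L->G->refl->C->L'->B->R'->A->plug->A
Char 4 ('C'): step: R->0, L->7 (L advanced); C->plug->C->R->C->L->A->refl->H->L'->F->R'->A->plug->A
Char 5 ('C'): step: R->1, L=7; C->plug->C->R->A->L->B->refl->E->L'->B->R'->B->plug->B
Char 6 ('E'): step: R->2, L=7; E->plug->E->R->F->L->H->refl->A->L'->C->R'->H->plug->H

H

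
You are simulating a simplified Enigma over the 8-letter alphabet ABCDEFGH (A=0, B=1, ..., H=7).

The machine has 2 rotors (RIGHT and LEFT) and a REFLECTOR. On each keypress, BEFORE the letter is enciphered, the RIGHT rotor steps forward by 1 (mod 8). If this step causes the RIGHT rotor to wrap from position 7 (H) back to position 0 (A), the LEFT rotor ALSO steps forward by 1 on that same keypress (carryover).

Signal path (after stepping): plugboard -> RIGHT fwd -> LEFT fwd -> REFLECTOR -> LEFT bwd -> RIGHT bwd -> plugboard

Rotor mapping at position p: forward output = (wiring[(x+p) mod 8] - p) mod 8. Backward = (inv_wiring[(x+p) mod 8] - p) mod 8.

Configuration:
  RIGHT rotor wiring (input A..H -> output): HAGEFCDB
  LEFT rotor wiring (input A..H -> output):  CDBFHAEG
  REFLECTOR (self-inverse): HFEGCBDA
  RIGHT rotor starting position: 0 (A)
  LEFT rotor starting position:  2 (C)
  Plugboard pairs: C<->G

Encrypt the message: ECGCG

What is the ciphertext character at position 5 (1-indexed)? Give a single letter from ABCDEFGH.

Char 1 ('E'): step: R->1, L=2; E->plug->E->R->B->L->D->refl->G->L'->D->R'->C->plug->G
Char 2 ('C'): step: R->2, L=2; C->plug->G->R->F->L->E->refl->C->L'->E->R'->A->plug->A
Char 3 ('G'): step: R->3, L=2; G->plug->C->R->H->L->B->refl->F->L'->C->R'->B->plug->B
Char 4 ('C'): step: R->4, L=2; C->plug->G->R->C->L->F->refl->B->L'->H->R'->C->plug->G
Char 5 ('G'): step: R->5, L=2; G->plug->C->R->E->L->C->refl->E->L'->F->R'->A->plug->A

A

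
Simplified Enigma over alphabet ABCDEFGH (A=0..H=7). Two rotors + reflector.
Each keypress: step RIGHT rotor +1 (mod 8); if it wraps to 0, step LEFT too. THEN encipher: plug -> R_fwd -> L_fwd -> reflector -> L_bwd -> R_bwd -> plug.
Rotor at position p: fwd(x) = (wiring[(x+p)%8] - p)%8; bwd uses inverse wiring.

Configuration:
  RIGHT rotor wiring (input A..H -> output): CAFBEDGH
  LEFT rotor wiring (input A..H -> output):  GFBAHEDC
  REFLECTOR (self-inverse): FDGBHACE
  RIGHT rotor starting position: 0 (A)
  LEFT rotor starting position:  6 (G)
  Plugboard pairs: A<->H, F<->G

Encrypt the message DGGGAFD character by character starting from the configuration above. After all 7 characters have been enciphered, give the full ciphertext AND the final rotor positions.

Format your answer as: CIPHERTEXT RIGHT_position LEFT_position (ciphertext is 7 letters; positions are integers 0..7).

Answer: ABFEDCF 7 6

Derivation:
Char 1 ('D'): step: R->1, L=6; D->plug->D->R->D->L->H->refl->E->L'->B->R'->H->plug->A
Char 2 ('G'): step: R->2, L=6; G->plug->F->R->F->L->C->refl->G->L'->H->R'->B->plug->B
Char 3 ('G'): step: R->3, L=6; G->plug->F->R->H->L->G->refl->C->L'->F->R'->G->plug->F
Char 4 ('G'): step: R->4, L=6; G->plug->F->R->E->L->D->refl->B->L'->G->R'->E->plug->E
Char 5 ('A'): step: R->5, L=6; A->plug->H->R->H->L->G->refl->C->L'->F->R'->D->plug->D
Char 6 ('F'): step: R->6, L=6; F->plug->G->R->G->L->B->refl->D->L'->E->R'->C->plug->C
Char 7 ('D'): step: R->7, L=6; D->plug->D->R->G->L->B->refl->D->L'->E->R'->G->plug->F
Final: ciphertext=ABFEDCF, RIGHT=7, LEFT=6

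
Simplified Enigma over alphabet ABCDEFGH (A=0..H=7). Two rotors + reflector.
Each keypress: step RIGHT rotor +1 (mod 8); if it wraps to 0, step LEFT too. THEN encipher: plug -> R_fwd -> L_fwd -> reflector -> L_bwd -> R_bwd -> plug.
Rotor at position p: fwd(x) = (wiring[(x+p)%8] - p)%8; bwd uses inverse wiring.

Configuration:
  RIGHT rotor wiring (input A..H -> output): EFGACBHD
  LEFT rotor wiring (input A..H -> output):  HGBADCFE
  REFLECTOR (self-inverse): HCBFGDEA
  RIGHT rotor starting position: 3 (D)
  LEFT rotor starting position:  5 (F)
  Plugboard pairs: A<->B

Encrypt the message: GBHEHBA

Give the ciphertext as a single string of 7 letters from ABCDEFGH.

Answer: FGGGDFB

Derivation:
Char 1 ('G'): step: R->4, L=5; G->plug->G->R->C->L->H->refl->A->L'->B->R'->F->plug->F
Char 2 ('B'): step: R->5, L=5; B->plug->A->R->E->L->B->refl->C->L'->D->R'->G->plug->G
Char 3 ('H'): step: R->6, L=5; H->plug->H->R->D->L->C->refl->B->L'->E->R'->G->plug->G
Char 4 ('E'): step: R->7, L=5; E->plug->E->R->B->L->A->refl->H->L'->C->R'->G->plug->G
Char 5 ('H'): step: R->0, L->6 (L advanced); H->plug->H->R->D->L->A->refl->H->L'->A->R'->D->plug->D
Char 6 ('B'): step: R->1, L=6; B->plug->A->R->E->L->D->refl->F->L'->G->R'->F->plug->F
Char 7 ('A'): step: R->2, L=6; A->plug->B->R->G->L->F->refl->D->L'->E->R'->A->plug->B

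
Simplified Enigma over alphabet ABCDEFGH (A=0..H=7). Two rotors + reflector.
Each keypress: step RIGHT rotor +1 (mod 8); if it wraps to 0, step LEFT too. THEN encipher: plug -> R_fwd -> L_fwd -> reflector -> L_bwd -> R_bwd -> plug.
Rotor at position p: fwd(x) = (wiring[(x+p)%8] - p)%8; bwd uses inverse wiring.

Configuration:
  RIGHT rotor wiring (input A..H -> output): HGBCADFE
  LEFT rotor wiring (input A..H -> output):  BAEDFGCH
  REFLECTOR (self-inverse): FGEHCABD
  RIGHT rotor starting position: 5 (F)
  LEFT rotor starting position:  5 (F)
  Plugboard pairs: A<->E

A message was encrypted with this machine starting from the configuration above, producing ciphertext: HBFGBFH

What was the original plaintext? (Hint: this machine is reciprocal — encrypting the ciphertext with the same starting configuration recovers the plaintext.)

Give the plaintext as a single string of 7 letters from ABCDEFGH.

Answer: FHABAAF

Derivation:
Char 1 ('H'): step: R->6, L=5; H->plug->H->R->F->L->H->refl->D->L'->E->R'->F->plug->F
Char 2 ('B'): step: R->7, L=5; B->plug->B->R->A->L->B->refl->G->L'->G->R'->H->plug->H
Char 3 ('F'): step: R->0, L->6 (L advanced); F->plug->F->R->D->L->C->refl->E->L'->A->R'->E->plug->A
Char 4 ('G'): step: R->1, L=6; G->plug->G->R->D->L->C->refl->E->L'->A->R'->B->plug->B
Char 5 ('B'): step: R->2, L=6; B->plug->B->R->A->L->E->refl->C->L'->D->R'->E->plug->A
Char 6 ('F'): step: R->3, L=6; F->plug->F->R->E->L->G->refl->B->L'->B->R'->E->plug->A
Char 7 ('H'): step: R->4, L=6; H->plug->H->R->G->L->H->refl->D->L'->C->R'->F->plug->F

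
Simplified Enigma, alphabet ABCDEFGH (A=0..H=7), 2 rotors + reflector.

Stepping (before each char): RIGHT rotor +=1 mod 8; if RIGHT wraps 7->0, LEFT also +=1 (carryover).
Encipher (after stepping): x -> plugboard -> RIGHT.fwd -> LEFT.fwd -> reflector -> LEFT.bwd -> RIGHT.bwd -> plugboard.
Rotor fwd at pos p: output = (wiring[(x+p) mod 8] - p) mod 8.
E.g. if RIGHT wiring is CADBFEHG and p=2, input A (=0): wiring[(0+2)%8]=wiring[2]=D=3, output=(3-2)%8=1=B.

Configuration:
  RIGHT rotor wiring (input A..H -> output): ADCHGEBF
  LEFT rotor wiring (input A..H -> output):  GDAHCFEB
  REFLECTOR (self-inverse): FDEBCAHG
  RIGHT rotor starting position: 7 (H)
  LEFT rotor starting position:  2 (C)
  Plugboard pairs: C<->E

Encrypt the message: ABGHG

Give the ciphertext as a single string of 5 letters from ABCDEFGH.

Char 1 ('A'): step: R->0, L->3 (L advanced); A->plug->A->R->A->L->E->refl->C->L'->C->R'->C->plug->E
Char 2 ('B'): step: R->1, L=3; B->plug->B->R->B->L->H->refl->G->L'->E->R'->G->plug->G
Char 3 ('G'): step: R->2, L=3; G->plug->G->R->G->L->A->refl->F->L'->H->R'->E->plug->C
Char 4 ('H'): step: R->3, L=3; H->plug->H->R->H->L->F->refl->A->L'->G->R'->D->plug->D
Char 5 ('G'): step: R->4, L=3; G->plug->G->R->G->L->A->refl->F->L'->H->R'->F->plug->F

Answer: EGCDF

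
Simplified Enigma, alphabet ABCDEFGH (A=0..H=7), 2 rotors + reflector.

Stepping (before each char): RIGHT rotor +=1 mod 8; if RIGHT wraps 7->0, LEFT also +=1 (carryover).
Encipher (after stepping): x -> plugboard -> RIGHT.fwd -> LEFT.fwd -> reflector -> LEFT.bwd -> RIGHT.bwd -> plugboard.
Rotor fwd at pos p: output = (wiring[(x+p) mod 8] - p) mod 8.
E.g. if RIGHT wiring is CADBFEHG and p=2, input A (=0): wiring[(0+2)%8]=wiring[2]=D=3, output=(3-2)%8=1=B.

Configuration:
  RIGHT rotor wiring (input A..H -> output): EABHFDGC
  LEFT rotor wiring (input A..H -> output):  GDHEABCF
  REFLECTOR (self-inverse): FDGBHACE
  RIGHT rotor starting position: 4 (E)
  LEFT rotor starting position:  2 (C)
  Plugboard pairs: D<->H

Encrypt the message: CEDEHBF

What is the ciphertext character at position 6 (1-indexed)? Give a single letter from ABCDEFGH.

Char 1 ('C'): step: R->5, L=2; C->plug->C->R->F->L->D->refl->B->L'->H->R'->D->plug->H
Char 2 ('E'): step: R->6, L=2; E->plug->E->R->D->L->H->refl->E->L'->G->R'->C->plug->C
Char 3 ('D'): step: R->7, L=2; D->plug->H->R->H->L->B->refl->D->L'->F->R'->B->plug->B
Char 4 ('E'): step: R->0, L->3 (L advanced); E->plug->E->R->F->L->D->refl->B->L'->A->R'->B->plug->B
Char 5 ('H'): step: R->1, L=3; H->plug->D->R->E->L->C->refl->G->L'->C->R'->E->plug->E
Char 6 ('B'): step: R->2, L=3; B->plug->B->R->F->L->D->refl->B->L'->A->R'->F->plug->F

F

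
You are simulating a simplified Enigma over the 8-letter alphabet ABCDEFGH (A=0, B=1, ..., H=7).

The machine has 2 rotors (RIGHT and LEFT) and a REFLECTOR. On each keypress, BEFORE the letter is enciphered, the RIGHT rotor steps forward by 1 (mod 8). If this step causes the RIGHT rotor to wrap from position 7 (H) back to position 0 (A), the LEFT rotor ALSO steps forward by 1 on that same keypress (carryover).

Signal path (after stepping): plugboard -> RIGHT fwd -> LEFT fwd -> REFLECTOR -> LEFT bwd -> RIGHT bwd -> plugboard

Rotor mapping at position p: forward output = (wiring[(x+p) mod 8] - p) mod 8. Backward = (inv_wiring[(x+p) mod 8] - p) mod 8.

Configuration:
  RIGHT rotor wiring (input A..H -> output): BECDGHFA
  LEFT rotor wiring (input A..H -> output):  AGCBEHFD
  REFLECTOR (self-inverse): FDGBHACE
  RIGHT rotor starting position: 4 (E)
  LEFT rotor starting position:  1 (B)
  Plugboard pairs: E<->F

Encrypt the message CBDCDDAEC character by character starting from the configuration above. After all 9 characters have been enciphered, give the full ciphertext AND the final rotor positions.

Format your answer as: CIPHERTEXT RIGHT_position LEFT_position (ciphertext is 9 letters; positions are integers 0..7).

Char 1 ('C'): step: R->5, L=1; C->plug->C->R->D->L->D->refl->B->L'->B->R'->H->plug->H
Char 2 ('B'): step: R->6, L=1; B->plug->B->R->C->L->A->refl->F->L'->A->R'->G->plug->G
Char 3 ('D'): step: R->7, L=1; D->plug->D->R->D->L->D->refl->B->L'->B->R'->A->plug->A
Char 4 ('C'): step: R->0, L->2 (L advanced); C->plug->C->R->C->L->C->refl->G->L'->G->R'->E->plug->F
Char 5 ('D'): step: R->1, L=2; D->plug->D->R->F->L->B->refl->D->L'->E->R'->F->plug->E
Char 6 ('D'): step: R->2, L=2; D->plug->D->R->F->L->B->refl->D->L'->E->R'->C->plug->C
Char 7 ('A'): step: R->3, L=2; A->plug->A->R->A->L->A->refl->F->L'->D->R'->B->plug->B
Char 8 ('E'): step: R->4, L=2; E->plug->F->R->A->L->A->refl->F->L'->D->R'->B->plug->B
Char 9 ('C'): step: R->5, L=2; C->plug->C->R->D->L->F->refl->A->L'->A->R'->B->plug->B
Final: ciphertext=HGAFECBBB, RIGHT=5, LEFT=2

Answer: HGAFECBBB 5 2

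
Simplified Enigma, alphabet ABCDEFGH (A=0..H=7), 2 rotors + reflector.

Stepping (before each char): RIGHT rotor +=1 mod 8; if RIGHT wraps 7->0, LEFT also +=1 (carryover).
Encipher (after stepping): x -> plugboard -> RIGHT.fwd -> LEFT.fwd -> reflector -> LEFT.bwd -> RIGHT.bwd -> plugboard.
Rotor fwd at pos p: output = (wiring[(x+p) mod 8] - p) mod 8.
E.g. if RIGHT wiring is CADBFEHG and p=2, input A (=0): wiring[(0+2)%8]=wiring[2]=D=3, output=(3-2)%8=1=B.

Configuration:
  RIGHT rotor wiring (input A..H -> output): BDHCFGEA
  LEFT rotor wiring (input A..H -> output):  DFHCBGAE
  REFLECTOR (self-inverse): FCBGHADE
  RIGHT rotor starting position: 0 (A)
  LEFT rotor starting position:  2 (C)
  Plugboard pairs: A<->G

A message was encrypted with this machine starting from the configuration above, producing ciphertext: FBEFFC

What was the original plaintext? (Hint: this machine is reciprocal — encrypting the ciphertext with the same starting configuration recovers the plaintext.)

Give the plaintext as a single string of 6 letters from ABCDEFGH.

Char 1 ('F'): step: R->1, L=2; F->plug->F->R->D->L->E->refl->H->L'->C->R'->A->plug->G
Char 2 ('B'): step: R->2, L=2; B->plug->B->R->A->L->F->refl->A->L'->B->R'->H->plug->H
Char 3 ('E'): step: R->3, L=2; E->plug->E->R->F->L->C->refl->B->L'->G->R'->F->plug->F
Char 4 ('F'): step: R->4, L=2; F->plug->F->R->H->L->D->refl->G->L'->E->R'->D->plug->D
Char 5 ('F'): step: R->5, L=2; F->plug->F->R->C->L->H->refl->E->L'->D->R'->C->plug->C
Char 6 ('C'): step: R->6, L=2; C->plug->C->R->D->L->E->refl->H->L'->C->R'->B->plug->B

Answer: GHFDCB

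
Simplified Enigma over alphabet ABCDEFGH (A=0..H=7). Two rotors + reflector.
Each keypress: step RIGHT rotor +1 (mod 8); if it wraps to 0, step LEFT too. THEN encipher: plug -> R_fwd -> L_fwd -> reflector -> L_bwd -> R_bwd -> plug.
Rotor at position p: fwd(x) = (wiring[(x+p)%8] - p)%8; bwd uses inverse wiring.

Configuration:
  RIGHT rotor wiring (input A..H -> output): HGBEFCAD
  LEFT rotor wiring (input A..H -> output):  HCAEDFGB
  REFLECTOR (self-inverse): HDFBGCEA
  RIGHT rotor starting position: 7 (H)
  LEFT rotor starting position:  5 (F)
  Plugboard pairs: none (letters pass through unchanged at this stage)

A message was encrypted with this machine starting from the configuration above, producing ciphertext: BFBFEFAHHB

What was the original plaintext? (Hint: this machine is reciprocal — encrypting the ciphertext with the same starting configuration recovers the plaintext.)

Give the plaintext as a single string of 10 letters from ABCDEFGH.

Char 1 ('B'): step: R->0, L->6 (L advanced); B->plug->B->R->G->L->F->refl->C->L'->E->R'->D->plug->D
Char 2 ('F'): step: R->1, L=6; F->plug->F->R->H->L->H->refl->A->L'->A->R'->B->plug->B
Char 3 ('B'): step: R->2, L=6; B->plug->B->R->C->L->B->refl->D->L'->B->R'->F->plug->F
Char 4 ('F'): step: R->3, L=6; F->plug->F->R->E->L->C->refl->F->L'->G->R'->H->plug->H
Char 5 ('E'): step: R->4, L=6; E->plug->E->R->D->L->E->refl->G->L'->F->R'->G->plug->G
Char 6 ('F'): step: R->5, L=6; F->plug->F->R->E->L->C->refl->F->L'->G->R'->C->plug->C
Char 7 ('A'): step: R->6, L=6; A->plug->A->R->C->L->B->refl->D->L'->B->R'->C->plug->C
Char 8 ('H'): step: R->7, L=6; H->plug->H->R->B->L->D->refl->B->L'->C->R'->D->plug->D
Char 9 ('H'): step: R->0, L->7 (L advanced); H->plug->H->R->D->L->B->refl->D->L'->C->R'->F->plug->F
Char 10 ('B'): step: R->1, L=7; B->plug->B->R->A->L->C->refl->F->L'->E->R'->D->plug->D

Answer: DBFHGCCDFD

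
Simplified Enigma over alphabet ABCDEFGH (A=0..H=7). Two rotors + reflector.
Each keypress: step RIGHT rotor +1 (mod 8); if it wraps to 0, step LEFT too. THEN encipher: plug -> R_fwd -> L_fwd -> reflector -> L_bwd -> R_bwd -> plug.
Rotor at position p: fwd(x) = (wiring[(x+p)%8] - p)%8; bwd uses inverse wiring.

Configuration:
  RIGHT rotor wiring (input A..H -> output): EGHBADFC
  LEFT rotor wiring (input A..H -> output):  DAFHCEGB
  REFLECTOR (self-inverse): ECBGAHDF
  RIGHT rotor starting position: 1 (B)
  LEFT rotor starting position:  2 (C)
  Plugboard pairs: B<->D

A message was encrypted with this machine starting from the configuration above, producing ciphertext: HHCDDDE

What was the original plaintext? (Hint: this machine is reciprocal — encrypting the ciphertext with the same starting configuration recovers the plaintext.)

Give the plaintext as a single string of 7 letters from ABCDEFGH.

Char 1 ('H'): step: R->2, L=2; H->plug->H->R->E->L->E->refl->A->L'->C->R'->G->plug->G
Char 2 ('H'): step: R->3, L=2; H->plug->H->R->E->L->E->refl->A->L'->C->R'->D->plug->B
Char 3 ('C'): step: R->4, L=2; C->plug->C->R->B->L->F->refl->H->L'->F->R'->H->plug->H
Char 4 ('D'): step: R->5, L=2; D->plug->B->R->A->L->D->refl->G->L'->H->R'->D->plug->B
Char 5 ('D'): step: R->6, L=2; D->plug->B->R->E->L->E->refl->A->L'->C->R'->G->plug->G
Char 6 ('D'): step: R->7, L=2; D->plug->B->R->F->L->H->refl->F->L'->B->R'->F->plug->F
Char 7 ('E'): step: R->0, L->3 (L advanced); E->plug->E->R->A->L->E->refl->A->L'->F->R'->G->plug->G

Answer: GBHBGFG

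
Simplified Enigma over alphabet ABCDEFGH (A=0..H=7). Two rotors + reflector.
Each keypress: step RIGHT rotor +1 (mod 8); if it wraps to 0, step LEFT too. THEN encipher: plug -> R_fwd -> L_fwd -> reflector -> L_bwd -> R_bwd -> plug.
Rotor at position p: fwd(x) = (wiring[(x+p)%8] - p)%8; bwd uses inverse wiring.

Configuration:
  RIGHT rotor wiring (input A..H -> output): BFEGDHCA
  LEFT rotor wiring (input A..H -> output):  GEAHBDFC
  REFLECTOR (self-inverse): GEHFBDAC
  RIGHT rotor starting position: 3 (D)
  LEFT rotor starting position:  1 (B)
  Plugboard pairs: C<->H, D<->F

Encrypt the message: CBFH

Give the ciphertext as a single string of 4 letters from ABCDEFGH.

Answer: BCDF

Derivation:
Char 1 ('C'): step: R->4, L=1; C->plug->H->R->C->L->G->refl->A->L'->D->R'->B->plug->B
Char 2 ('B'): step: R->5, L=1; B->plug->B->R->F->L->E->refl->B->L'->G->R'->H->plug->C
Char 3 ('F'): step: R->6, L=1; F->plug->D->R->H->L->F->refl->D->L'->A->R'->F->plug->D
Char 4 ('H'): step: R->7, L=1; H->plug->C->R->G->L->B->refl->E->L'->F->R'->D->plug->F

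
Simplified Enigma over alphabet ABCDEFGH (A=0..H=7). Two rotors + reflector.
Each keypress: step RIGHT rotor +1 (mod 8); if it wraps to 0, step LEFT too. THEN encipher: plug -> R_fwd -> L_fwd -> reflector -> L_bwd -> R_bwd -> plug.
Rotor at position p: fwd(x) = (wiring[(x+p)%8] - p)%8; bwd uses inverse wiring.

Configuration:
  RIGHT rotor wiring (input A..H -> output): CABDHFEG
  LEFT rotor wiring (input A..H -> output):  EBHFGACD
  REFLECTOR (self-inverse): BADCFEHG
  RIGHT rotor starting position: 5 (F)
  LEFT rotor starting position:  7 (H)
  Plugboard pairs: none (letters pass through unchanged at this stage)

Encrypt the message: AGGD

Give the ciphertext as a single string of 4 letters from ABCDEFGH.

Char 1 ('A'): step: R->6, L=7; A->plug->A->R->G->L->B->refl->A->L'->D->R'->E->plug->E
Char 2 ('G'): step: R->7, L=7; G->plug->G->R->G->L->B->refl->A->L'->D->R'->B->plug->B
Char 3 ('G'): step: R->0, L->0 (L advanced); G->plug->G->R->E->L->G->refl->H->L'->C->R'->A->plug->A
Char 4 ('D'): step: R->1, L=0; D->plug->D->R->G->L->C->refl->D->L'->H->R'->A->plug->A

Answer: EBAA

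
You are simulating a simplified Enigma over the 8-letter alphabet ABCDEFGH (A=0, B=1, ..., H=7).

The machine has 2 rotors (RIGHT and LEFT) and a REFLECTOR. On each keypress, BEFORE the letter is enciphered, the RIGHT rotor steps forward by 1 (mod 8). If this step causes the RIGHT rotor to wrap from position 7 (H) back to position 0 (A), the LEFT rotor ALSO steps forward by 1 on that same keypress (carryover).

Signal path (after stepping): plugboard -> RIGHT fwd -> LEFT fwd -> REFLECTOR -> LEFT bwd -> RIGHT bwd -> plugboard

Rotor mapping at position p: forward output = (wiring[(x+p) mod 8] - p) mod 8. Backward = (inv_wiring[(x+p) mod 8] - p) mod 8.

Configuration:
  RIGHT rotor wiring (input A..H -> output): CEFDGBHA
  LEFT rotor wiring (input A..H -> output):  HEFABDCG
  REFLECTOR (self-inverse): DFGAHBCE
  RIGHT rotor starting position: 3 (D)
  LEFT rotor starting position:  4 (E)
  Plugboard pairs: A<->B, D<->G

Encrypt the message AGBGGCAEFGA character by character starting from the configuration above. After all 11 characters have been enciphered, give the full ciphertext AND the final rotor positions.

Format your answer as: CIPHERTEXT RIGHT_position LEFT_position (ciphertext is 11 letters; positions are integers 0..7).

Answer: GBEHHHHCCDB 6 5

Derivation:
Char 1 ('A'): step: R->4, L=4; A->plug->B->R->F->L->A->refl->D->L'->E->R'->D->plug->G
Char 2 ('G'): step: R->5, L=4; G->plug->D->R->F->L->A->refl->D->L'->E->R'->A->plug->B
Char 3 ('B'): step: R->6, L=4; B->plug->A->R->B->L->H->refl->E->L'->H->R'->E->plug->E
Char 4 ('G'): step: R->7, L=4; G->plug->D->R->G->L->B->refl->F->L'->A->R'->H->plug->H
Char 5 ('G'): step: R->0, L->5 (L advanced); G->plug->D->R->D->L->C->refl->G->L'->A->R'->H->plug->H
Char 6 ('C'): step: R->1, L=5; C->plug->C->R->C->L->B->refl->F->L'->B->R'->H->plug->H
Char 7 ('A'): step: R->2, L=5; A->plug->B->R->B->L->F->refl->B->L'->C->R'->H->plug->H
Char 8 ('E'): step: R->3, L=5; E->plug->E->R->F->L->A->refl->D->L'->G->R'->C->plug->C
Char 9 ('F'): step: R->4, L=5; F->plug->F->R->A->L->G->refl->C->L'->D->R'->C->plug->C
Char 10 ('G'): step: R->5, L=5; G->plug->D->R->F->L->A->refl->D->L'->G->R'->G->plug->D
Char 11 ('A'): step: R->6, L=5; A->plug->B->R->C->L->B->refl->F->L'->B->R'->A->plug->B
Final: ciphertext=GBEHHHHCCDB, RIGHT=6, LEFT=5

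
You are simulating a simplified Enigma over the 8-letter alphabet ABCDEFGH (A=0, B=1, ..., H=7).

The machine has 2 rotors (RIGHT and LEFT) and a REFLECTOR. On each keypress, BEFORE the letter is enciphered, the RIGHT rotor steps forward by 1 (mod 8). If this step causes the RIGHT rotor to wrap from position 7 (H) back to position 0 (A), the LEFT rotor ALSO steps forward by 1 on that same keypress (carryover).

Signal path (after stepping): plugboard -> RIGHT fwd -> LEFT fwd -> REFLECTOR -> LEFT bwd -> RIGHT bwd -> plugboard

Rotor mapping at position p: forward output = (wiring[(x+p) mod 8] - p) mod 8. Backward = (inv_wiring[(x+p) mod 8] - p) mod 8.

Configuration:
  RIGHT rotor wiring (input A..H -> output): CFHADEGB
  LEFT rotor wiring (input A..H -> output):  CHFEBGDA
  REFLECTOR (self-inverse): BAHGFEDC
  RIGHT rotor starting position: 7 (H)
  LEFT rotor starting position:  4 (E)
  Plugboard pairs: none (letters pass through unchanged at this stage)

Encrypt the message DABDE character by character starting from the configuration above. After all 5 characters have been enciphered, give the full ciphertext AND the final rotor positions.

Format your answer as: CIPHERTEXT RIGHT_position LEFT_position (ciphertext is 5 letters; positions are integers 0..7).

Char 1 ('D'): step: R->0, L->5 (L advanced); D->plug->D->R->A->L->B->refl->A->L'->F->R'->B->plug->B
Char 2 ('A'): step: R->1, L=5; A->plug->A->R->E->L->C->refl->H->L'->G->R'->B->plug->B
Char 3 ('B'): step: R->2, L=5; B->plug->B->R->G->L->H->refl->C->L'->E->R'->E->plug->E
Char 4 ('D'): step: R->3, L=5; D->plug->D->R->D->L->F->refl->E->L'->H->R'->F->plug->F
Char 5 ('E'): step: R->4, L=5; E->plug->E->R->G->L->H->refl->C->L'->E->R'->H->plug->H
Final: ciphertext=BBEFH, RIGHT=4, LEFT=5

Answer: BBEFH 4 5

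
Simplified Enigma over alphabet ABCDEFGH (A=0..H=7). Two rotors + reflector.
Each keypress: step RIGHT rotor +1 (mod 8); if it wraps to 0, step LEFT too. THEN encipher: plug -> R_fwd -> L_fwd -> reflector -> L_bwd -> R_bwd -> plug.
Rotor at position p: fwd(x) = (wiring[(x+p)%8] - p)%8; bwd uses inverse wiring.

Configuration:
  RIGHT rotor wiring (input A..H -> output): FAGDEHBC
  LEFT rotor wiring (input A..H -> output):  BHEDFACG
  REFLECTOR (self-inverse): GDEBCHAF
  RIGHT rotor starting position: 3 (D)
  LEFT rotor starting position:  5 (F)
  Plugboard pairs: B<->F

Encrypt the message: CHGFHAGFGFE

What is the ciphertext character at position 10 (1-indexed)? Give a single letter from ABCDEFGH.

Char 1 ('C'): step: R->4, L=5; C->plug->C->R->F->L->H->refl->F->L'->B->R'->E->plug->E
Char 2 ('H'): step: R->5, L=5; H->plug->H->R->H->L->A->refl->G->L'->G->R'->G->plug->G
Char 3 ('G'): step: R->6, L=5; G->plug->G->R->G->L->G->refl->A->L'->H->R'->C->plug->C
Char 4 ('F'): step: R->7, L=5; F->plug->B->R->G->L->G->refl->A->L'->H->R'->D->plug->D
Char 5 ('H'): step: R->0, L->6 (L advanced); H->plug->H->R->C->L->D->refl->B->L'->D->R'->D->plug->D
Char 6 ('A'): step: R->1, L=6; A->plug->A->R->H->L->C->refl->E->L'->A->R'->F->plug->B
Char 7 ('G'): step: R->2, L=6; G->plug->G->R->D->L->B->refl->D->L'->C->R'->C->plug->C
Char 8 ('F'): step: R->3, L=6; F->plug->B->R->B->L->A->refl->G->L'->E->R'->C->plug->C
Char 9 ('G'): step: R->4, L=6; G->plug->G->R->C->L->D->refl->B->L'->D->R'->B->plug->F
Char 10 ('F'): step: R->5, L=6; F->plug->B->R->E->L->G->refl->A->L'->B->R'->F->plug->B

B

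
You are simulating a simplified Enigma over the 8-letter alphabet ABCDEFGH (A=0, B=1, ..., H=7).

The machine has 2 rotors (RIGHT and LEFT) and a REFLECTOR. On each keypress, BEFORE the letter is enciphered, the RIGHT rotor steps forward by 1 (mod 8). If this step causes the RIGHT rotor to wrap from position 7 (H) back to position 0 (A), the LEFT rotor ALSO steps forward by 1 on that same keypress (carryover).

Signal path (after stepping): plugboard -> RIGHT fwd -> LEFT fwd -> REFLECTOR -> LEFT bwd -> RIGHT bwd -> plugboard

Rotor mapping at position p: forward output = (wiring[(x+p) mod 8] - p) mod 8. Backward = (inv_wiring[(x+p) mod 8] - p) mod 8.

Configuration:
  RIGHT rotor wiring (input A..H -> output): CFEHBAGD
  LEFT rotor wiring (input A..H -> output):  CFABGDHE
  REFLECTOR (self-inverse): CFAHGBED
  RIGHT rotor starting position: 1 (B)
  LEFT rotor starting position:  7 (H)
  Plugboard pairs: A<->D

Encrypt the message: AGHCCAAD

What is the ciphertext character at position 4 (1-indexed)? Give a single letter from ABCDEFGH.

Char 1 ('A'): step: R->2, L=7; A->plug->D->R->G->L->E->refl->G->L'->C->R'->A->plug->D
Char 2 ('G'): step: R->3, L=7; G->plug->G->R->C->L->G->refl->E->L'->G->R'->B->plug->B
Char 3 ('H'): step: R->4, L=7; H->plug->H->R->D->L->B->refl->F->L'->A->R'->G->plug->G
Char 4 ('C'): step: R->5, L=7; C->plug->C->R->G->L->E->refl->G->L'->C->R'->G->plug->G

G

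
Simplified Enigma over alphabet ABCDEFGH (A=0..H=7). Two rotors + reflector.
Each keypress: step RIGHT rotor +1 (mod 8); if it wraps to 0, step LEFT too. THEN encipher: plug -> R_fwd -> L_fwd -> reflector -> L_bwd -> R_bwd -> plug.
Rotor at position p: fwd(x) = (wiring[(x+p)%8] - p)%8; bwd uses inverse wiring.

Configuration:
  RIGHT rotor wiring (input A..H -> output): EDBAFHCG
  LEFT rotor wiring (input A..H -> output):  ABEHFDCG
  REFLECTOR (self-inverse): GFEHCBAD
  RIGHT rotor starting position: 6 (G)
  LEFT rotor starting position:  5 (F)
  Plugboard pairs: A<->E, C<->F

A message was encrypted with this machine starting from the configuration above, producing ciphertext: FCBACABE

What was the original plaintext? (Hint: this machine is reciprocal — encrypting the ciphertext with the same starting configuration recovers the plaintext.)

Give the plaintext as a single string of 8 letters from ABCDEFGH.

Char 1 ('F'): step: R->7, L=5; F->plug->C->R->E->L->E->refl->C->L'->G->R'->F->plug->C
Char 2 ('C'): step: R->0, L->6 (L advanced); C->plug->F->R->H->L->F->refl->B->L'->F->R'->E->plug->A
Char 3 ('B'): step: R->1, L=6; B->plug->B->R->A->L->E->refl->C->L'->C->R'->A->plug->E
Char 4 ('A'): step: R->2, L=6; A->plug->E->R->A->L->E->refl->C->L'->C->R'->G->plug->G
Char 5 ('C'): step: R->3, L=6; C->plug->F->R->B->L->A->refl->G->L'->E->R'->C->plug->F
Char 6 ('A'): step: R->4, L=6; A->plug->E->R->A->L->E->refl->C->L'->C->R'->D->plug->D
Char 7 ('B'): step: R->5, L=6; B->plug->B->R->F->L->B->refl->F->L'->H->R'->D->plug->D
Char 8 ('E'): step: R->6, L=6; E->plug->A->R->E->L->G->refl->A->L'->B->R'->H->plug->H

Answer: CAEGFDDH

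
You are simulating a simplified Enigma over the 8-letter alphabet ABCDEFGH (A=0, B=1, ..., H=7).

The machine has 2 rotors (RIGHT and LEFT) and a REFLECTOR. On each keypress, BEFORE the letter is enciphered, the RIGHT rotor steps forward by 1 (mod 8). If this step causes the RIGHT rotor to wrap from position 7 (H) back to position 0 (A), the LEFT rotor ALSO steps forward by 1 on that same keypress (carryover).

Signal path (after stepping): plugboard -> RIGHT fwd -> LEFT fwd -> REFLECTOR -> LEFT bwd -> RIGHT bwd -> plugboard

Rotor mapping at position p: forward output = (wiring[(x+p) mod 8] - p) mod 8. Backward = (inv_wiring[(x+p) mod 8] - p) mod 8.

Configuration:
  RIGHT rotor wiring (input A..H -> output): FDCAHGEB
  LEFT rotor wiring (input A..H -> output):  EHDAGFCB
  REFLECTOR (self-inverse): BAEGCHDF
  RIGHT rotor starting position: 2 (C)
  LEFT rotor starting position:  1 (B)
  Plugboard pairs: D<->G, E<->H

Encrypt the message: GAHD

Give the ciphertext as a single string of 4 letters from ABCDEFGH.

Char 1 ('G'): step: R->3, L=1; G->plug->D->R->B->L->C->refl->E->L'->E->R'->B->plug->B
Char 2 ('A'): step: R->4, L=1; A->plug->A->R->D->L->F->refl->H->L'->C->R'->B->plug->B
Char 3 ('H'): step: R->5, L=1; H->plug->E->R->G->L->A->refl->B->L'->F->R'->F->plug->F
Char 4 ('D'): step: R->6, L=1; D->plug->G->R->B->L->C->refl->E->L'->E->R'->E->plug->H

Answer: BBFH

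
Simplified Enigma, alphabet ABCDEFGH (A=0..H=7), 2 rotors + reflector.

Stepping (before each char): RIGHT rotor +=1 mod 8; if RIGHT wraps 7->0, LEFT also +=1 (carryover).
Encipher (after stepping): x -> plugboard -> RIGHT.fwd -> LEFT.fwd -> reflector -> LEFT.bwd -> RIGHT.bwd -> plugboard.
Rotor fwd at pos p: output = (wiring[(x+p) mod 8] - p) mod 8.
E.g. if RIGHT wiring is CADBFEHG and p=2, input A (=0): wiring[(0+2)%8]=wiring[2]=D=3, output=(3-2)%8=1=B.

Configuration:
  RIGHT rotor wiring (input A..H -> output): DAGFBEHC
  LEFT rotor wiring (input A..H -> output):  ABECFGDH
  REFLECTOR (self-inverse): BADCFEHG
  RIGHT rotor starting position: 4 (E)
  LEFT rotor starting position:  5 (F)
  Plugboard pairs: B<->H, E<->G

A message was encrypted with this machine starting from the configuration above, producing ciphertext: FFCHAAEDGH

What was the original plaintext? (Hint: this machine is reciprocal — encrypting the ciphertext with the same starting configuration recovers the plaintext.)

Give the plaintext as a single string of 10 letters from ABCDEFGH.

Answer: CGEDEBFFHB

Derivation:
Char 1 ('F'): step: R->5, L=5; F->plug->F->R->B->L->G->refl->H->L'->F->R'->C->plug->C
Char 2 ('F'): step: R->6, L=5; F->plug->F->R->H->L->A->refl->B->L'->A->R'->E->plug->G
Char 3 ('C'): step: R->7, L=5; C->plug->C->R->B->L->G->refl->H->L'->F->R'->G->plug->E
Char 4 ('H'): step: R->0, L->6 (L advanced); H->plug->B->R->A->L->F->refl->E->L'->F->R'->D->plug->D
Char 5 ('A'): step: R->1, L=6; A->plug->A->R->H->L->A->refl->B->L'->B->R'->G->plug->E
Char 6 ('A'): step: R->2, L=6; A->plug->A->R->E->L->G->refl->H->L'->G->R'->H->plug->B
Char 7 ('E'): step: R->3, L=6; E->plug->G->R->F->L->E->refl->F->L'->A->R'->F->plug->F
Char 8 ('D'): step: R->4, L=6; D->plug->D->R->G->L->H->refl->G->L'->E->R'->F->plug->F
Char 9 ('G'): step: R->5, L=6; G->plug->E->R->D->L->D->refl->C->L'->C->R'->B->plug->H
Char 10 ('H'): step: R->6, L=6; H->plug->B->R->E->L->G->refl->H->L'->G->R'->H->plug->B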